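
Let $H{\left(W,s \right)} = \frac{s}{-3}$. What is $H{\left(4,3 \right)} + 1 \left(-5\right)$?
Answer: $-6$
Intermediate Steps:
$H{\left(W,s \right)} = - \frac{s}{3}$ ($H{\left(W,s \right)} = s \left(- \frac{1}{3}\right) = - \frac{s}{3}$)
$H{\left(4,3 \right)} + 1 \left(-5\right) = \left(- \frac{1}{3}\right) 3 + 1 \left(-5\right) = -1 - 5 = -6$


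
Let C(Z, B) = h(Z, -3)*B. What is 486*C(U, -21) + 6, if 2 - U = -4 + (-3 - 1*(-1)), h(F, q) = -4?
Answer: 40830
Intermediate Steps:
U = 8 (U = 2 - (-4 + (-3 - 1*(-1))) = 2 - (-4 + (-3 + 1)) = 2 - (-4 - 2) = 2 - 1*(-6) = 2 + 6 = 8)
C(Z, B) = -4*B
486*C(U, -21) + 6 = 486*(-4*(-21)) + 6 = 486*84 + 6 = 40824 + 6 = 40830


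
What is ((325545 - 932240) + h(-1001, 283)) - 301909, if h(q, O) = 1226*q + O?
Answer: -2135547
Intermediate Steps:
h(q, O) = O + 1226*q
((325545 - 932240) + h(-1001, 283)) - 301909 = ((325545 - 932240) + (283 + 1226*(-1001))) - 301909 = (-606695 + (283 - 1227226)) - 301909 = (-606695 - 1226943) - 301909 = -1833638 - 301909 = -2135547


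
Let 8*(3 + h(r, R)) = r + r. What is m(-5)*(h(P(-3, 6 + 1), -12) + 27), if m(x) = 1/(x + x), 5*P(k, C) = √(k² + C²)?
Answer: -12/5 - √58/200 ≈ -2.4381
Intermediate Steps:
P(k, C) = √(C² + k²)/5 (P(k, C) = √(k² + C²)/5 = √(C² + k²)/5)
h(r, R) = -3 + r/4 (h(r, R) = -3 + (r + r)/8 = -3 + (2*r)/8 = -3 + r/4)
m(x) = 1/(2*x)
m(-5)*(h(P(-3, 6 + 1), -12) + 27) = ((½)/(-5))*((-3 + (√((6 + 1)² + (-3)²)/5)/4) + 27) = ((½)*(-⅕))*((-3 + (√(7² + 9)/5)/4) + 27) = -((-3 + (√(49 + 9)/5)/4) + 27)/10 = -((-3 + (√58/5)/4) + 27)/10 = -((-3 + √58/20) + 27)/10 = -(24 + √58/20)/10 = -12/5 - √58/200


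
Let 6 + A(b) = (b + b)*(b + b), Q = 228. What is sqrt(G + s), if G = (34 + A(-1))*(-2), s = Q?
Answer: 2*sqrt(41) ≈ 12.806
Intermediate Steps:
A(b) = -6 + 4*b**2 (A(b) = -6 + (b + b)*(b + b) = -6 + (2*b)*(2*b) = -6 + 4*b**2)
s = 228
G = -64 (G = (34 + (-6 + 4*(-1)**2))*(-2) = (34 + (-6 + 4*1))*(-2) = (34 + (-6 + 4))*(-2) = (34 - 2)*(-2) = 32*(-2) = -64)
sqrt(G + s) = sqrt(-64 + 228) = sqrt(164) = 2*sqrt(41)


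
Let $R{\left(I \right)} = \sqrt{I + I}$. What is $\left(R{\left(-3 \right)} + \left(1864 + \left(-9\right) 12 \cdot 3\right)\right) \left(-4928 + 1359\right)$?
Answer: $-5496260 - 3569 i \sqrt{6} \approx -5.4963 \cdot 10^{6} - 8742.2 i$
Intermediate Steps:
$R{\left(I \right)} = \sqrt{2} \sqrt{I}$ ($R{\left(I \right)} = \sqrt{2 I} = \sqrt{2} \sqrt{I}$)
$\left(R{\left(-3 \right)} + \left(1864 + \left(-9\right) 12 \cdot 3\right)\right) \left(-4928 + 1359\right) = \left(\sqrt{2} \sqrt{-3} + \left(1864 + \left(-9\right) 12 \cdot 3\right)\right) \left(-4928 + 1359\right) = \left(\sqrt{2} i \sqrt{3} + \left(1864 - 324\right)\right) \left(-3569\right) = \left(i \sqrt{6} + \left(1864 - 324\right)\right) \left(-3569\right) = \left(i \sqrt{6} + 1540\right) \left(-3569\right) = \left(1540 + i \sqrt{6}\right) \left(-3569\right) = -5496260 - 3569 i \sqrt{6}$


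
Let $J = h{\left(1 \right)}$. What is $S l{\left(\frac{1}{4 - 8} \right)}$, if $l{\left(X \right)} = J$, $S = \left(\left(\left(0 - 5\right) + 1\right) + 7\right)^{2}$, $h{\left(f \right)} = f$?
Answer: $9$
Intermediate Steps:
$J = 1$
$S = 9$ ($S = \left(\left(-5 + 1\right) + 7\right)^{2} = \left(-4 + 7\right)^{2} = 3^{2} = 9$)
$l{\left(X \right)} = 1$
$S l{\left(\frac{1}{4 - 8} \right)} = 9 \cdot 1 = 9$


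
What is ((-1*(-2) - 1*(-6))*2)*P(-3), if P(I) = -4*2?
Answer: -128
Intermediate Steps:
P(I) = -8
((-1*(-2) - 1*(-6))*2)*P(-3) = ((-1*(-2) - 1*(-6))*2)*(-8) = ((2 + 6)*2)*(-8) = (8*2)*(-8) = 16*(-8) = -128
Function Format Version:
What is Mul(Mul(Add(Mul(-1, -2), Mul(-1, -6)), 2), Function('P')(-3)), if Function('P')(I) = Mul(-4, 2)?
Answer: -128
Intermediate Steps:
Function('P')(I) = -8
Mul(Mul(Add(Mul(-1, -2), Mul(-1, -6)), 2), Function('P')(-3)) = Mul(Mul(Add(Mul(-1, -2), Mul(-1, -6)), 2), -8) = Mul(Mul(Add(2, 6), 2), -8) = Mul(Mul(8, 2), -8) = Mul(16, -8) = -128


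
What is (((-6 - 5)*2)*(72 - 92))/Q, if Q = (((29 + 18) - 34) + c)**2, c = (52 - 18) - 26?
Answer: 440/441 ≈ 0.99773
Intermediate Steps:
c = 8 (c = 34 - 26 = 8)
Q = 441 (Q = (((29 + 18) - 34) + 8)**2 = ((47 - 34) + 8)**2 = (13 + 8)**2 = 21**2 = 441)
(((-6 - 5)*2)*(72 - 92))/Q = (((-6 - 5)*2)*(72 - 92))/441 = (-11*2*(-20))*(1/441) = -22*(-20)*(1/441) = 440*(1/441) = 440/441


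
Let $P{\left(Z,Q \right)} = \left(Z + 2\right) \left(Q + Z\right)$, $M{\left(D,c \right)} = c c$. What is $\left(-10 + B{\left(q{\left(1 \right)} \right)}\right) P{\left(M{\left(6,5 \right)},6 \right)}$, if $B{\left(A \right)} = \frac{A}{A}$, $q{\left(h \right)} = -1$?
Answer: $-7533$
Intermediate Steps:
$B{\left(A \right)} = 1$
$M{\left(D,c \right)} = c^{2}$
$P{\left(Z,Q \right)} = \left(2 + Z\right) \left(Q + Z\right)$
$\left(-10 + B{\left(q{\left(1 \right)} \right)}\right) P{\left(M{\left(6,5 \right)},6 \right)} = \left(-10 + 1\right) \left(\left(5^{2}\right)^{2} + 2 \cdot 6 + 2 \cdot 5^{2} + 6 \cdot 5^{2}\right) = - 9 \left(25^{2} + 12 + 2 \cdot 25 + 6 \cdot 25\right) = - 9 \left(625 + 12 + 50 + 150\right) = \left(-9\right) 837 = -7533$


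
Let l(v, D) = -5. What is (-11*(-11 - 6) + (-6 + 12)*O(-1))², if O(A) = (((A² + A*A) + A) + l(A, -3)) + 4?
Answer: 34969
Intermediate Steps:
O(A) = -1 + A + 2*A² (O(A) = (((A² + A*A) + A) - 5) + 4 = (((A² + A²) + A) - 5) + 4 = ((2*A² + A) - 5) + 4 = ((A + 2*A²) - 5) + 4 = (-5 + A + 2*A²) + 4 = -1 + A + 2*A²)
(-11*(-11 - 6) + (-6 + 12)*O(-1))² = (-11*(-11 - 6) + (-6 + 12)*(-1 - 1 + 2*(-1)²))² = (-11*(-17) + 6*(-1 - 1 + 2*1))² = (187 + 6*(-1 - 1 + 2))² = (187 + 6*0)² = (187 + 0)² = 187² = 34969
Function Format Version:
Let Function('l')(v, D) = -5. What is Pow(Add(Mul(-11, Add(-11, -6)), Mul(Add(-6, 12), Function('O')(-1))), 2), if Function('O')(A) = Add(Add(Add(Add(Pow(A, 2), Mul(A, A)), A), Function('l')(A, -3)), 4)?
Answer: 34969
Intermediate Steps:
Function('O')(A) = Add(-1, A, Mul(2, Pow(A, 2))) (Function('O')(A) = Add(Add(Add(Add(Pow(A, 2), Mul(A, A)), A), -5), 4) = Add(Add(Add(Add(Pow(A, 2), Pow(A, 2)), A), -5), 4) = Add(Add(Add(Mul(2, Pow(A, 2)), A), -5), 4) = Add(Add(Add(A, Mul(2, Pow(A, 2))), -5), 4) = Add(Add(-5, A, Mul(2, Pow(A, 2))), 4) = Add(-1, A, Mul(2, Pow(A, 2))))
Pow(Add(Mul(-11, Add(-11, -6)), Mul(Add(-6, 12), Function('O')(-1))), 2) = Pow(Add(Mul(-11, Add(-11, -6)), Mul(Add(-6, 12), Add(-1, -1, Mul(2, Pow(-1, 2))))), 2) = Pow(Add(Mul(-11, -17), Mul(6, Add(-1, -1, Mul(2, 1)))), 2) = Pow(Add(187, Mul(6, Add(-1, -1, 2))), 2) = Pow(Add(187, Mul(6, 0)), 2) = Pow(Add(187, 0), 2) = Pow(187, 2) = 34969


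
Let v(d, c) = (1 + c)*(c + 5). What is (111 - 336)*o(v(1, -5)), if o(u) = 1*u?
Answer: 0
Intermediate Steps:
v(d, c) = (1 + c)*(5 + c)
o(u) = u
(111 - 336)*o(v(1, -5)) = (111 - 336)*(5 + (-5)**2 + 6*(-5)) = -225*(5 + 25 - 30) = -225*0 = 0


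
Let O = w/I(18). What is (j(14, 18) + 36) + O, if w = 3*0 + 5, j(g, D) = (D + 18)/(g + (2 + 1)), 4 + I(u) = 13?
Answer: 5917/153 ≈ 38.673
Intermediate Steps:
I(u) = 9 (I(u) = -4 + 13 = 9)
j(g, D) = (18 + D)/(3 + g) (j(g, D) = (18 + D)/(g + 3) = (18 + D)/(3 + g))
w = 5 (w = 0 + 5 = 5)
O = 5/9 ≈ 0.55556
(j(14, 18) + 36) + O = ((18 + 18)/(3 + 14) + 36) + 5/9 = (36/17 + 36) + 5/9 = 648/17 + 5/9 = 5917/153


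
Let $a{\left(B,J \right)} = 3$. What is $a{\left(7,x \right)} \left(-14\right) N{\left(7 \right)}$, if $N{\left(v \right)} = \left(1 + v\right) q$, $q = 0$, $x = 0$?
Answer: $0$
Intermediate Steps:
$N{\left(v \right)} = 0$ ($N{\left(v \right)} = \left(1 + v\right) 0 = 0$)
$a{\left(7,x \right)} \left(-14\right) N{\left(7 \right)} = 3 \left(-14\right) 0 = \left(-42\right) 0 = 0$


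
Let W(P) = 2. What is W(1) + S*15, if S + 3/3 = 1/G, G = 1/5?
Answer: 62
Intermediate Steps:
G = ⅕ ≈ 0.20000
S = 4 (S = -1 + 1/(⅕) = -1 + 5 = 4)
W(1) + S*15 = 2 + 4*15 = 2 + 60 = 62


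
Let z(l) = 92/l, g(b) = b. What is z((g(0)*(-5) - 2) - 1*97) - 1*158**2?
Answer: -2471528/99 ≈ -24965.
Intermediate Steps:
z((g(0)*(-5) - 2) - 1*97) - 1*158**2 = 92/((0*(-5) - 2) - 1*97) - 1*158**2 = 92/((0 - 2) - 97) - 1*24964 = 92/(-2 - 97) - 24964 = 92/(-99) - 24964 = 92*(-1/99) - 24964 = -92/99 - 24964 = -2471528/99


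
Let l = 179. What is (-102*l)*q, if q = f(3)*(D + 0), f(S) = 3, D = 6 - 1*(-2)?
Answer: -438192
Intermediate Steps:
D = 8 (D = 6 + 2 = 8)
q = 24 (q = 3*(8 + 0) = 3*8 = 24)
(-102*l)*q = -102*179*24 = -18258*24 = -438192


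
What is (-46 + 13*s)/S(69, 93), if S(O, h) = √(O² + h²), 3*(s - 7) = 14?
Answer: 317*√1490/13410 ≈ 0.91248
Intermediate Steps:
s = 35/3 (s = 7 + (⅓)*14 = 7 + 14/3 = 35/3 ≈ 11.667)
(-46 + 13*s)/S(69, 93) = (-46 + 13*(35/3))/(√(69² + 93²)) = (-46 + 455/3)/(√(4761 + 8649)) = 317/(3*(√13410)) = 317/(3*((3*√1490))) = 317*(√1490/4470)/3 = 317*√1490/13410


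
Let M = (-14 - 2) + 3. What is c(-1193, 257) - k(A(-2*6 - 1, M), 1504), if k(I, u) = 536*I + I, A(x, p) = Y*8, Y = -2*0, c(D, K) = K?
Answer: 257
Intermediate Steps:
Y = 0
M = -13 (M = -16 + 3 = -13)
A(x, p) = 0 (A(x, p) = 0*8 = 0)
k(I, u) = 537*I
c(-1193, 257) - k(A(-2*6 - 1, M), 1504) = 257 - 537*0 = 257 - 1*0 = 257 + 0 = 257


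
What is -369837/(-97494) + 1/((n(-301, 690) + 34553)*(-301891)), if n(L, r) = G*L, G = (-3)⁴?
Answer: 189284749499405/49898002009748 ≈ 3.7934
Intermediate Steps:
G = 81
n(L, r) = 81*L
-369837/(-97494) + 1/((n(-301, 690) + 34553)*(-301891)) = -369837/(-97494) + 1/((81*(-301) + 34553)*(-301891)) = -369837*(-1/97494) - 1/301891/(-24381 + 34553) = 123279/32498 - 1/301891/10172 = 123279/32498 + (1/10172)*(-1/301891) = 123279/32498 - 1/3070835252 = 189284749499405/49898002009748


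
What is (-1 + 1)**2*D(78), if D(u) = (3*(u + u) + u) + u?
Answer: 0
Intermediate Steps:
D(u) = 8*u (D(u) = (3*(2*u) + u) + u = (6*u + u) + u = 7*u + u = 8*u)
(-1 + 1)**2*D(78) = (-1 + 1)**2*(8*78) = 0**2*624 = 0*624 = 0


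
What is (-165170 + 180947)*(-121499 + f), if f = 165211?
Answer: 689644224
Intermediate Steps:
(-165170 + 180947)*(-121499 + f) = (-165170 + 180947)*(-121499 + 165211) = 15777*43712 = 689644224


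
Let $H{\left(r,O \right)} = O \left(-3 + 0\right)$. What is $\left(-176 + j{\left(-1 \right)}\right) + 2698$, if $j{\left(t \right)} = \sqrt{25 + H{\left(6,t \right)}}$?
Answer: $2522 + 2 \sqrt{7} \approx 2527.3$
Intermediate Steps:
$H{\left(r,O \right)} = - 3 O$ ($H{\left(r,O \right)} = O \left(-3\right) = - 3 O$)
$j{\left(t \right)} = \sqrt{25 - 3 t}$
$\left(-176 + j{\left(-1 \right)}\right) + 2698 = \left(-176 + \sqrt{25 - -3}\right) + 2698 = \left(-176 + \sqrt{25 + 3}\right) + 2698 = \left(-176 + \sqrt{28}\right) + 2698 = \left(-176 + 2 \sqrt{7}\right) + 2698 = 2522 + 2 \sqrt{7}$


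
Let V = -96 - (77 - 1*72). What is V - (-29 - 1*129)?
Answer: 57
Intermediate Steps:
V = -101 (V = -96 - (77 - 72) = -96 - 1*5 = -96 - 5 = -101)
V - (-29 - 1*129) = -101 - (-29 - 1*129) = -101 - (-29 - 129) = -101 - 1*(-158) = -101 + 158 = 57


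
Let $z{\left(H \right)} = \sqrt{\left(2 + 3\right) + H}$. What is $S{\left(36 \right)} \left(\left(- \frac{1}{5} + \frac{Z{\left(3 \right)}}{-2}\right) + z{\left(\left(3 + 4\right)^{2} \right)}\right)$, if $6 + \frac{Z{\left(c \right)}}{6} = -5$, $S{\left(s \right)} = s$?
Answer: $\frac{5904}{5} + 108 \sqrt{6} \approx 1445.3$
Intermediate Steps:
$Z{\left(c \right)} = -66$ ($Z{\left(c \right)} = -36 + 6 \left(-5\right) = -36 - 30 = -66$)
$z{\left(H \right)} = \sqrt{5 + H}$
$S{\left(36 \right)} \left(\left(- \frac{1}{5} + \frac{Z{\left(3 \right)}}{-2}\right) + z{\left(\left(3 + 4\right)^{2} \right)}\right) = 36 \left(\left(- \frac{1}{5} - \frac{66}{-2}\right) + \sqrt{5 + \left(3 + 4\right)^{2}}\right) = 36 \left(\left(\left(-1\right) \frac{1}{5} - -33\right) + \sqrt{5 + 7^{2}}\right) = 36 \left(\left(- \frac{1}{5} + 33\right) + \sqrt{5 + 49}\right) = 36 \left(\frac{164}{5} + \sqrt{54}\right) = 36 \left(\frac{164}{5} + 3 \sqrt{6}\right) = \frac{5904}{5} + 108 \sqrt{6}$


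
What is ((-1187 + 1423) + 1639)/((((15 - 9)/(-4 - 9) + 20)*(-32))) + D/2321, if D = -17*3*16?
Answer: -63206823/18865088 ≈ -3.3505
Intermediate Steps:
D = -816 (D = -51*16 = -816)
((-1187 + 1423) + 1639)/((((15 - 9)/(-4 - 9) + 20)*(-32))) + D/2321 = ((-1187 + 1423) + 1639)/((((15 - 9)/(-4 - 9) + 20)*(-32))) - 816/2321 = (236 + 1639)/(((6/(-13) + 20)*(-32))) - 816*1/2321 = 1875/(((6*(-1/13) + 20)*(-32))) - 816/2321 = 1875/(((-6/13 + 20)*(-32))) - 816/2321 = 1875/(((254/13)*(-32))) - 816/2321 = 1875/(-8128/13) - 816/2321 = 1875*(-13/8128) - 816/2321 = -24375/8128 - 816/2321 = -63206823/18865088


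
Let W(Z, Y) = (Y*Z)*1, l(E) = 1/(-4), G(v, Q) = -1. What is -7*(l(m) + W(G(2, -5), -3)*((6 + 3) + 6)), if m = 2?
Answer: -1253/4 ≈ -313.25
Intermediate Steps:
l(E) = -¼
W(Z, Y) = Y*Z
-7*(l(m) + W(G(2, -5), -3)*((6 + 3) + 6)) = -7*(-¼ + (-3*(-1))*((6 + 3) + 6)) = -7*(-¼ + 3*(9 + 6)) = -7*(-¼ + 3*15) = -7*(-¼ + 45) = -7*179/4 = -1253/4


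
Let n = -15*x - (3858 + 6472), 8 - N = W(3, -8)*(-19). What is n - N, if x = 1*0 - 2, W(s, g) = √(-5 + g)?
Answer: -10308 - 19*I*√13 ≈ -10308.0 - 68.505*I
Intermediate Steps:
x = -2 (x = 0 - 2 = -2)
N = 8 + 19*I*√13 (N = 8 - √(-5 - 8)*(-19) = 8 - √(-13)*(-19) = 8 - I*√13*(-19) = 8 - (-19)*I*√13 = 8 + 19*I*√13 ≈ 8.0 + 68.505*I)
n = -10300 (n = -15*(-2) - (3858 + 6472) = 30 - 1*10330 = 30 - 10330 = -10300)
n - N = -10300 - (8 + 19*I*√13) = -10300 + (-8 - 19*I*√13) = -10308 - 19*I*√13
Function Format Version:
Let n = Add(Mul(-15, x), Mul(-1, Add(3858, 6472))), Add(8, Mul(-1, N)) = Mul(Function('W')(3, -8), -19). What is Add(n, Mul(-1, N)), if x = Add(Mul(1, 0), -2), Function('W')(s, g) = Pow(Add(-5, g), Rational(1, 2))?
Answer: Add(-10308, Mul(-19, I, Pow(13, Rational(1, 2)))) ≈ Add(-10308., Mul(-68.505, I))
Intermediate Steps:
x = -2 (x = Add(0, -2) = -2)
N = Add(8, Mul(19, I, Pow(13, Rational(1, 2)))) (N = Add(8, Mul(-1, Mul(Pow(Add(-5, -8), Rational(1, 2)), -19))) = Add(8, Mul(-1, Mul(Pow(-13, Rational(1, 2)), -19))) = Add(8, Mul(-1, Mul(Mul(I, Pow(13, Rational(1, 2))), -19))) = Add(8, Mul(-1, Mul(-19, I, Pow(13, Rational(1, 2))))) = Add(8, Mul(19, I, Pow(13, Rational(1, 2)))) ≈ Add(8.0000, Mul(68.505, I)))
n = -10300 (n = Add(Mul(-15, -2), Mul(-1, Add(3858, 6472))) = Add(30, Mul(-1, 10330)) = Add(30, -10330) = -10300)
Add(n, Mul(-1, N)) = Add(-10300, Mul(-1, Add(8, Mul(19, I, Pow(13, Rational(1, 2)))))) = Add(-10300, Add(-8, Mul(-19, I, Pow(13, Rational(1, 2))))) = Add(-10308, Mul(-19, I, Pow(13, Rational(1, 2))))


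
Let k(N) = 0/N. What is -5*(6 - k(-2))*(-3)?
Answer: 90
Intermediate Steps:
k(N) = 0
-5*(6 - k(-2))*(-3) = -5*(6 - 1*0)*(-3) = -5*(6 + 0)*(-3) = -5*6*(-3) = -30*(-3) = 90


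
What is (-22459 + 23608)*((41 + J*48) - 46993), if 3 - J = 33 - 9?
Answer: -55106040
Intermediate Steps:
J = -21 (J = 3 - (33 - 9) = 3 - 1*24 = 3 - 24 = -21)
(-22459 + 23608)*((41 + J*48) - 46993) = (-22459 + 23608)*((41 - 21*48) - 46993) = 1149*((41 - 1008) - 46993) = 1149*(-967 - 46993) = 1149*(-47960) = -55106040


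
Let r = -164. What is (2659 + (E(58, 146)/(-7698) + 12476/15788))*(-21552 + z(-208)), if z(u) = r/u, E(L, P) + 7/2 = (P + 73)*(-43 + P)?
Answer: -180933424667364089/3159936624 ≈ -5.7259e+7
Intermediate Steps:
E(L, P) = -7/2 + (-43 + P)*(73 + P) (E(L, P) = -7/2 + (P + 73)*(-43 + P) = -7/2 + (73 + P)*(-43 + P) = -7/2 + (-43 + P)*(73 + P))
z(u) = -164/u
(2659 + (E(58, 146)/(-7698) + 12476/15788))*(-21552 + z(-208)) = (2659 + ((-6285/2 + 146² + 30*146)/(-7698) + 12476/15788))*(-21552 - 164/(-208)) = (2659 + ((-6285/2 + 21316 + 4380)*(-1/7698) + 12476*(1/15788)))*(-21552 - 164*(-1/208)) = (2659 + ((45107/2)*(-1/7698) + 3119/3947))*(-21552 + 41/52) = (2659 + (-45107/15396 + 3119/3947))*(-1120663/52) = (2659 - 130017205/60768012)*(-1120663/52) = (161452126703/60768012)*(-1120663/52) = -180933424667364089/3159936624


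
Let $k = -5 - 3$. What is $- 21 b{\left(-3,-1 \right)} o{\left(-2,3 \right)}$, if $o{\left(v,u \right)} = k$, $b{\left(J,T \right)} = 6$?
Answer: $1008$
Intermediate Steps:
$k = -8$ ($k = -5 - 3 = -8$)
$o{\left(v,u \right)} = -8$
$- 21 b{\left(-3,-1 \right)} o{\left(-2,3 \right)} = \left(-21\right) 6 \left(-8\right) = \left(-126\right) \left(-8\right) = 1008$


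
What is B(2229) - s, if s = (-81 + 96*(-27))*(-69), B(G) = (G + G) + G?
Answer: -177750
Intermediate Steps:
B(G) = 3*G (B(G) = 2*G + G = 3*G)
s = 184437 (s = (-81 - 2592)*(-69) = -2673*(-69) = 184437)
B(2229) - s = 3*2229 - 1*184437 = 6687 - 184437 = -177750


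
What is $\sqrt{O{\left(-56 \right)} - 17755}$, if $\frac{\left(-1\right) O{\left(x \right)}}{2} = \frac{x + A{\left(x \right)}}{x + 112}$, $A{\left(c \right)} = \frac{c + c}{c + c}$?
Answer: $\frac{i \sqrt{3479595}}{14} \approx 133.24 i$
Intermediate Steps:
$A{\left(c \right)} = 1$ ($A{\left(c \right)} = \frac{2 c}{2 c} = 2 c \frac{1}{2 c} = 1$)
$O{\left(x \right)} = - \frac{2 \left(1 + x\right)}{112 + x}$ ($O{\left(x \right)} = - 2 \frac{x + 1}{x + 112} = - 2 \frac{1 + x}{112 + x} = - \frac{2 \left(1 + x\right)}{112 + x}$)
$\sqrt{O{\left(-56 \right)} - 17755} = \sqrt{\frac{2 \left(-1 - -56\right)}{112 - 56} - 17755} = \sqrt{\frac{2 \left(-1 + 56\right)}{56} - 17755} = \sqrt{2 \cdot \frac{1}{56} \cdot 55 - 17755} = \sqrt{\frac{55}{28} - 17755} = \sqrt{- \frac{497085}{28}} = \frac{i \sqrt{3479595}}{14}$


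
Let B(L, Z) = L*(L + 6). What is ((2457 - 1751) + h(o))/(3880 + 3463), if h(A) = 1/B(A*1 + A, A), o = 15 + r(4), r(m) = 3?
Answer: 1067473/11102616 ≈ 0.096146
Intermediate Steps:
B(L, Z) = L*(6 + L)
o = 18 (o = 15 + 3 = 18)
h(A) = 1/(2*A*(6 + 2*A)) (h(A) = 1/((A*1 + A)*(6 + (A*1 + A))) = 1/((A + A)*(6 + (A + A))) = 1/((2*A)*(6 + 2*A)) = 1/(2*A*(6 + 2*A)))
((2457 - 1751) + h(o))/(3880 + 3463) = ((2457 - 1751) + (¼)/(18*(3 + 18)))/(3880 + 3463) = (706 + (¼)*(1/18)/21)/7343 = (706 + (¼)*(1/18)*(1/21))*(1/7343) = (706 + 1/1512)*(1/7343) = (1067473/1512)*(1/7343) = 1067473/11102616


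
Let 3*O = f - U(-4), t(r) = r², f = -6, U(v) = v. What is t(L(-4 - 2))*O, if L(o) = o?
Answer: -24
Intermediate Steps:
O = -⅔ (O = (-6 - 1*(-4))/3 = (-6 + 4)/3 = (⅓)*(-2) = -⅔ ≈ -0.66667)
t(L(-4 - 2))*O = (-4 - 2)²*(-⅔) = (-6)²*(-⅔) = 36*(-⅔) = -24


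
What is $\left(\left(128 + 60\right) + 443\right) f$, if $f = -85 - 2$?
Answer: $-54897$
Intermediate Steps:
$f = -87$ ($f = -85 - 2 = -87$)
$\left(\left(128 + 60\right) + 443\right) f = \left(\left(128 + 60\right) + 443\right) \left(-87\right) = \left(188 + 443\right) \left(-87\right) = 631 \left(-87\right) = -54897$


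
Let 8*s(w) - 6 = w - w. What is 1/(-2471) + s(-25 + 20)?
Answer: 7409/9884 ≈ 0.74960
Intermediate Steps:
s(w) = 3/4 (s(w) = 3/4 + (w - w)/8 = 3/4 + (1/8)*0 = 3/4 + 0 = 3/4)
1/(-2471) + s(-25 + 20) = 1/(-2471) + 3/4 = -1/2471 + 3/4 = 7409/9884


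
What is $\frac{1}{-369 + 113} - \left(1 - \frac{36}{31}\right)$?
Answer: $\frac{1249}{7936} \approx 0.15738$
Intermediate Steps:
$\frac{1}{-369 + 113} - \left(1 - \frac{36}{31}\right) = \frac{1}{-256} - \left(1 + \frac{36}{-31}\right) = - \frac{1}{256} - - \frac{5}{31} = - \frac{1}{256} + \left(\frac{36}{31} - 1\right) = - \frac{1}{256} + \frac{5}{31} = \frac{1249}{7936}$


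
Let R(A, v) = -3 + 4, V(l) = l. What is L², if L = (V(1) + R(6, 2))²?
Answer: 16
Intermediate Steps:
R(A, v) = 1
L = 4 (L = (1 + 1)² = 2² = 4)
L² = 4² = 16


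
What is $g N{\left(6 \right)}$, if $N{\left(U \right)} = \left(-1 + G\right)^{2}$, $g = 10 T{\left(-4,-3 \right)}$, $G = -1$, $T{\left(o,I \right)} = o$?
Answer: $-160$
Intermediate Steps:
$g = -40$ ($g = 10 \left(-4\right) = -40$)
$N{\left(U \right)} = 4$ ($N{\left(U \right)} = \left(-1 - 1\right)^{2} = \left(-2\right)^{2} = 4$)
$g N{\left(6 \right)} = \left(-40\right) 4 = -160$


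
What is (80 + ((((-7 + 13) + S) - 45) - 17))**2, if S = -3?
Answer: 441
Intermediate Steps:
(80 + ((((-7 + 13) + S) - 45) - 17))**2 = (80 + ((((-7 + 13) - 3) - 45) - 17))**2 = (80 + (((6 - 3) - 45) - 17))**2 = (80 + ((3 - 45) - 17))**2 = (80 + (-42 - 17))**2 = (80 - 59)**2 = 21**2 = 441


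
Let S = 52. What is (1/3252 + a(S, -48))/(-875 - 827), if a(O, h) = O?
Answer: -169105/5534904 ≈ -0.030552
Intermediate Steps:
(1/3252 + a(S, -48))/(-875 - 827) = (1/3252 + 52)/(-875 - 827) = (1/3252 + 52)/(-1702) = (169105/3252)*(-1/1702) = -169105/5534904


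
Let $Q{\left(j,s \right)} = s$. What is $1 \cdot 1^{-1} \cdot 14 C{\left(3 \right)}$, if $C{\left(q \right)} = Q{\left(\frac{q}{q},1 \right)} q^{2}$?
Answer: $126$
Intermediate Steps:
$C{\left(q \right)} = q^{2}$ ($C{\left(q \right)} = 1 q^{2} = q^{2}$)
$1 \cdot 1^{-1} \cdot 14 C{\left(3 \right)} = 1 \cdot 1^{-1} \cdot 14 \cdot 3^{2} = 1 \cdot 1 \cdot 14 \cdot 9 = 1 \cdot 14 \cdot 9 = 14 \cdot 9 = 126$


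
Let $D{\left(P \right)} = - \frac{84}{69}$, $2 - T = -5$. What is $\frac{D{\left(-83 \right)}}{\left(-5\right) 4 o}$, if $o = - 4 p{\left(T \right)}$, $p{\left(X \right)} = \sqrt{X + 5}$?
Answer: $- \frac{7 \sqrt{3}}{2760} \approx -0.0043929$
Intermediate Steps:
$T = 7$ ($T = 2 - -5 = 2 + 5 = 7$)
$p{\left(X \right)} = \sqrt{5 + X}$
$o = - 8 \sqrt{3}$ ($o = - 4 \sqrt{5 + 7} = - 4 \sqrt{12} = - 4 \cdot 2 \sqrt{3} = - 8 \sqrt{3} \approx -13.856$)
$D{\left(P \right)} = - \frac{28}{23}$ ($D{\left(P \right)} = \left(-84\right) \frac{1}{69} = - \frac{28}{23}$)
$\frac{D{\left(-83 \right)}}{\left(-5\right) 4 o} = - \frac{28}{23 \left(-5\right) 4 \left(- 8 \sqrt{3}\right)} = - \frac{28}{23 \left(- 20 \left(- 8 \sqrt{3}\right)\right)} = - \frac{28}{23 \cdot 160 \sqrt{3}} = - \frac{28 \frac{\sqrt{3}}{480}}{23} = - \frac{7 \sqrt{3}}{2760}$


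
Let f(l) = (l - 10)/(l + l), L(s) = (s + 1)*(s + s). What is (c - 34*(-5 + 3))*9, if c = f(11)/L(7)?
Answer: 1507977/2464 ≈ 612.00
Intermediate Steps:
L(s) = 2*s*(1 + s) (L(s) = (1 + s)*(2*s) = 2*s*(1 + s))
f(l) = (-10 + l)/(2*l) (f(l) = (-10 + l)/((2*l)) = (-10 + l)*(1/(2*l)) = (-10 + l)/(2*l))
c = 1/2464 (c = ((1/2)*(-10 + 11)/11)/((2*7*(1 + 7))) = ((1/2)*(1/11)*1)/((2*7*8)) = (1/22)/112 = (1/22)*(1/112) = 1/2464 ≈ 0.00040584)
(c - 34*(-5 + 3))*9 = (1/2464 - 34*(-5 + 3))*9 = (1/2464 - 34*(-2))*9 = (1/2464 + 68)*9 = (167553/2464)*9 = 1507977/2464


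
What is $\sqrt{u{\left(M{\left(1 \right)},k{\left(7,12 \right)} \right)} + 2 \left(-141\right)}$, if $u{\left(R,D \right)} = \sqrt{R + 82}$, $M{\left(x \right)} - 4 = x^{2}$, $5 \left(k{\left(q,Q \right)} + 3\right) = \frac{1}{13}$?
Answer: $\sqrt{-282 + \sqrt{87}} \approx 16.513 i$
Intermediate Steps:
$k{\left(q,Q \right)} = - \frac{194}{65}$ ($k{\left(q,Q \right)} = -3 + \frac{1}{5 \cdot 13} = -3 + \frac{1}{5} \cdot \frac{1}{13} = -3 + \frac{1}{65} = - \frac{194}{65}$)
$M{\left(x \right)} = 4 + x^{2}$
$u{\left(R,D \right)} = \sqrt{82 + R}$
$\sqrt{u{\left(M{\left(1 \right)},k{\left(7,12 \right)} \right)} + 2 \left(-141\right)} = \sqrt{\sqrt{82 + \left(4 + 1^{2}\right)} + 2 \left(-141\right)} = \sqrt{\sqrt{82 + \left(4 + 1\right)} - 282} = \sqrt{\sqrt{82 + 5} - 282} = \sqrt{\sqrt{87} - 282} = \sqrt{-282 + \sqrt{87}}$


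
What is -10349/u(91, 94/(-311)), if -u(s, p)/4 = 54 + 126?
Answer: 10349/720 ≈ 14.374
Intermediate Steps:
u(s, p) = -720 (u(s, p) = -4*(54 + 126) = -4*180 = -720)
-10349/u(91, 94/(-311)) = -10349/(-720) = -10349*(-1/720) = 10349/720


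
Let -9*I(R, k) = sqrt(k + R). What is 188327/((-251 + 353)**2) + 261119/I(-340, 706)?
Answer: 188327/10404 - 783357*sqrt(366)/122 ≈ -1.2282e+5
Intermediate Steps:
I(R, k) = -sqrt(R + k)/9 (I(R, k) = -sqrt(k + R)/9 = -sqrt(R + k)/9)
188327/((-251 + 353)**2) + 261119/I(-340, 706) = 188327/((-251 + 353)**2) + 261119/((-sqrt(-340 + 706)/9)) = 188327/(102**2) + 261119/((-sqrt(366)/9)) = 188327/10404 + 261119*(-3*sqrt(366)/122) = 188327*(1/10404) - 783357*sqrt(366)/122 = 188327/10404 - 783357*sqrt(366)/122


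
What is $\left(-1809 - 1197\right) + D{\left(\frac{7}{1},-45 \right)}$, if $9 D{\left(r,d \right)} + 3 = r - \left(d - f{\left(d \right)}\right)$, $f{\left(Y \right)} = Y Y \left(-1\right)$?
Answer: $- \frac{29030}{9} \approx -3225.6$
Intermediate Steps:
$f{\left(Y \right)} = - Y^{2}$ ($f{\left(Y \right)} = Y^{2} \left(-1\right) = - Y^{2}$)
$D{\left(r,d \right)} = - \frac{1}{3} - \frac{d}{9} - \frac{d^{2}}{9} + \frac{r}{9}$ ($D{\left(r,d \right)} = - \frac{1}{3} + \frac{r - \left(d + d^{2}\right)}{9} = - \frac{1}{3} + \frac{r - d - d^{2}}{9} = - \frac{1}{3} - \left(- \frac{r}{9} + \frac{d}{9} + \frac{d^{2}}{9}\right) = - \frac{1}{3} - \frac{d}{9} - \frac{d^{2}}{9} + \frac{r}{9}$)
$\left(-1809 - 1197\right) + D{\left(\frac{7}{1},-45 \right)} = \left(-1809 - 1197\right) - \left(- \frac{14}{3} + 225 - \frac{7}{9 \cdot 1}\right) = -3006 + \left(- \frac{1}{3} + 5 - 225 + \frac{7 \cdot 1}{9}\right) = -3006 + \left(- \frac{1}{3} + 5 - 225 + \frac{1}{9} \cdot 7\right) = -3006 + \left(- \frac{1}{3} + 5 - 225 + \frac{7}{9}\right) = -3006 - \frac{1976}{9} = - \frac{29030}{9}$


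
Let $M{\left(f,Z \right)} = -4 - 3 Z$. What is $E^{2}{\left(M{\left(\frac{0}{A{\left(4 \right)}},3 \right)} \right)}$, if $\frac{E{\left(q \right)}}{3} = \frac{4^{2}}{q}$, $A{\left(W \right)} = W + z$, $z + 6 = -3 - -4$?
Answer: $\frac{2304}{169} \approx 13.633$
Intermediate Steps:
$z = -5$ ($z = -6 - -1 = -6 + \left(-3 + 4\right) = -6 + 1 = -5$)
$A{\left(W \right)} = -5 + W$ ($A{\left(W \right)} = W - 5 = -5 + W$)
$E{\left(q \right)} = \frac{48}{q}$ ($E{\left(q \right)} = 3 \frac{4^{2}}{q} = 3 \frac{16}{q} = \frac{48}{q}$)
$E^{2}{\left(M{\left(\frac{0}{A{\left(4 \right)}},3 \right)} \right)} = \left(\frac{48}{-4 - 9}\right)^{2} = \left(\frac{48}{-13}\right)^{2} = \left(48 \left(- \frac{1}{13}\right)\right)^{2} = \left(- \frac{48}{13}\right)^{2} = \frac{2304}{169}$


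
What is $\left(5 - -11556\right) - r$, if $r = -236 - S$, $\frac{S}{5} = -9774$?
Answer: $-37073$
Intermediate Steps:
$S = -48870$ ($S = 5 \left(-9774\right) = -48870$)
$r = 48634$ ($r = -236 - -48870 = -236 + 48870 = 48634$)
$\left(5 - -11556\right) - r = \left(5 - -11556\right) - 48634 = \left(5 + 11556\right) - 48634 = 11561 - 48634 = -37073$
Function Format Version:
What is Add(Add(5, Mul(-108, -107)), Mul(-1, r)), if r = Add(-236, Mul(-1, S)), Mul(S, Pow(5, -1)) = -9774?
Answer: -37073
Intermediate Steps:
S = -48870 (S = Mul(5, -9774) = -48870)
r = 48634 (r = Add(-236, Mul(-1, -48870)) = Add(-236, 48870) = 48634)
Add(Add(5, Mul(-108, -107)), Mul(-1, r)) = Add(Add(5, Mul(-108, -107)), Mul(-1, 48634)) = Add(Add(5, 11556), -48634) = Add(11561, -48634) = -37073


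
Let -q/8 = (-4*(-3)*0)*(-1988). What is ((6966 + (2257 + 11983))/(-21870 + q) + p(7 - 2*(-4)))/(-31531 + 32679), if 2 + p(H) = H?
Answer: 32888/3138345 ≈ 0.010479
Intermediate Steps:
p(H) = -2 + H
q = 0 (q = -8*-4*(-3)*0*(-1988) = -8*12*0*(-1988) = -0*(-1988) = -8*0 = 0)
((6966 + (2257 + 11983))/(-21870 + q) + p(7 - 2*(-4)))/(-31531 + 32679) = ((6966 + (2257 + 11983))/(-21870 + 0) + (-2 + (7 - 2*(-4))))/(-31531 + 32679) = ((6966 + 14240)/(-21870) + (-2 + (7 + 8)))/1148 = (21206*(-1/21870) + (-2 + 15))*(1/1148) = (-10603/10935 + 13)*(1/1148) = (131552/10935)*(1/1148) = 32888/3138345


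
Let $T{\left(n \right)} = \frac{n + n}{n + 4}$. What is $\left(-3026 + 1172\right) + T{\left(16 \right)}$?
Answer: $- \frac{9262}{5} \approx -1852.4$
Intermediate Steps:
$T{\left(n \right)} = \frac{2 n}{4 + n}$
$\left(-3026 + 1172\right) + T{\left(16 \right)} = \left(-3026 + 1172\right) + 2 \cdot 16 \frac{1}{4 + 16} = -1854 + 2 \cdot 16 \cdot \frac{1}{20} = -1854 + \frac{8}{5} = - \frac{9262}{5}$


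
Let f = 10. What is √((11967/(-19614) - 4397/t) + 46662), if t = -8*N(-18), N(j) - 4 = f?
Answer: 9*√98579751515/13076 ≈ 216.10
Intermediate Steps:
N(j) = 14 (N(j) = 4 + 10 = 14)
t = -112 (t = -8*14 = -112)
√((11967/(-19614) - 4397/t) + 46662) = √((11967/(-19614) - 4397/(-112)) + 46662) = √((11967*(-1/19614) - 4397*(-1/112)) + 46662) = √((-3989/6538 + 4397/112) + 46662) = √(2021487/52304 + 46662) = √(2442630735/52304) = 9*√98579751515/13076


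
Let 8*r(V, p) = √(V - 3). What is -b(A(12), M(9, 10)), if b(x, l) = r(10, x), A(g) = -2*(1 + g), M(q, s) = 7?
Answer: -√7/8 ≈ -0.33072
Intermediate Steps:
A(g) = -2 - 2*g
r(V, p) = √(-3 + V)/8 (r(V, p) = √(V - 3)/8 = √(-3 + V)/8)
b(x, l) = √7/8 (b(x, l) = √(-3 + 10)/8 = √7/8)
-b(A(12), M(9, 10)) = -√7/8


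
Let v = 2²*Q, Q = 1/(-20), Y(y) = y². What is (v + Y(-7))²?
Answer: 59536/25 ≈ 2381.4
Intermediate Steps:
Q = -1/20 (Q = 1*(-1/20) = -1/20 ≈ -0.050000)
v = -⅕ (v = 2²*(-1/20) = 4*(-1/20) = -⅕ ≈ -0.20000)
(v + Y(-7))² = (-⅕ + (-7)²)² = (-⅕ + 49)² = (244/5)² = 59536/25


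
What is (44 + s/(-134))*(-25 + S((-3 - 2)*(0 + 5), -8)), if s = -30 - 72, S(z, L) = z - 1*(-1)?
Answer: -146951/67 ≈ -2193.3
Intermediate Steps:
S(z, L) = 1 + z (S(z, L) = z + 1 = 1 + z)
s = -102
(44 + s/(-134))*(-25 + S((-3 - 2)*(0 + 5), -8)) = (44 - 102/(-134))*(-25 + (1 + (-3 - 2)*(0 + 5))) = (44 - 102*(-1/134))*(-25 + (1 - 5*5)) = (44 + 51/67)*(-25 + (1 - 25)) = 2999*(-25 - 24)/67 = (2999/67)*(-49) = -146951/67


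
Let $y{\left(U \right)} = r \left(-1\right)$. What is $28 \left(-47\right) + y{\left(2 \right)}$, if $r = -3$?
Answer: $-1313$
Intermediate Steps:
$y{\left(U \right)} = 3$ ($y{\left(U \right)} = \left(-3\right) \left(-1\right) = 3$)
$28 \left(-47\right) + y{\left(2 \right)} = 28 \left(-47\right) + 3 = -1316 + 3 = -1313$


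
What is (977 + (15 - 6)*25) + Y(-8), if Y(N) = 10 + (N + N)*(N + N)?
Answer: 1468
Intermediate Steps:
Y(N) = 10 + 4*N² (Y(N) = 10 + (2*N)*(2*N) = 10 + 4*N²)
(977 + (15 - 6)*25) + Y(-8) = (977 + (15 - 6)*25) + (10 + 4*(-8)²) = (977 + 9*25) + (10 + 4*64) = (977 + 225) + (10 + 256) = 1202 + 266 = 1468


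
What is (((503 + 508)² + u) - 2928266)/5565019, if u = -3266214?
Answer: -5172359/5565019 ≈ -0.92944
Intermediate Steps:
(((503 + 508)² + u) - 2928266)/5565019 = (((503 + 508)² - 3266214) - 2928266)/5565019 = ((1011² - 3266214) - 2928266)*(1/5565019) = ((1022121 - 3266214) - 2928266)*(1/5565019) = (-2244093 - 2928266)*(1/5565019) = -5172359*1/5565019 = -5172359/5565019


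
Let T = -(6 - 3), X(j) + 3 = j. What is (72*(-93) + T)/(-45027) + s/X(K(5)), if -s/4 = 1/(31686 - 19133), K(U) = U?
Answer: 28000831/188407977 ≈ 0.14862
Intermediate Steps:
X(j) = -3 + j
s = -4/12553 (s = -4/(31686 - 19133) = -4/12553 ≈ -0.00031865)
T = -3 (T = -1*3 = -3)
(72*(-93) + T)/(-45027) + s/X(K(5)) = (72*(-93) - 3)/(-45027) - 4/(12553*(-3 + 5)) = (-6696 - 3)*(-1/45027) - 4/12553/2 = -6699*(-1/45027) - 4/12553*1/2 = 2233/15009 - 2/12553 = 28000831/188407977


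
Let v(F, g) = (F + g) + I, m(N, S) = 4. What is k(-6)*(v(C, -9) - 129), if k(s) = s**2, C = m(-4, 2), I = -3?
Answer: -4932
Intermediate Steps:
C = 4
v(F, g) = -3 + F + g (v(F, g) = (F + g) - 3 = -3 + F + g)
k(-6)*(v(C, -9) - 129) = (-6)**2*((-3 + 4 - 9) - 129) = 36*(-8 - 129) = 36*(-137) = -4932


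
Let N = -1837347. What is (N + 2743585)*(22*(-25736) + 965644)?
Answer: 361998581576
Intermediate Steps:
(N + 2743585)*(22*(-25736) + 965644) = (-1837347 + 2743585)*(22*(-25736) + 965644) = 906238*(-566192 + 965644) = 906238*399452 = 361998581576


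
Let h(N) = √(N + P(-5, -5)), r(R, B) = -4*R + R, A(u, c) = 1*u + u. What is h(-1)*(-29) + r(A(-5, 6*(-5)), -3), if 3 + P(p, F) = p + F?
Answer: 30 - 29*I*√14 ≈ 30.0 - 108.51*I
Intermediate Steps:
A(u, c) = 2*u (A(u, c) = u + u = 2*u)
P(p, F) = -3 + F + p (P(p, F) = -3 + (p + F) = -3 + (F + p) = -3 + F + p)
r(R, B) = -3*R
h(N) = √(-13 + N) (h(N) = √(N + (-3 - 5 - 5)) = √(N - 13) = √(-13 + N))
h(-1)*(-29) + r(A(-5, 6*(-5)), -3) = √(-13 - 1)*(-29) - 6*(-5) = √(-14)*(-29) - 3*(-10) = (I*√14)*(-29) + 30 = -29*I*√14 + 30 = 30 - 29*I*√14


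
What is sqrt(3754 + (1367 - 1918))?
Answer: sqrt(3203) ≈ 56.595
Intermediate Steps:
sqrt(3754 + (1367 - 1918)) = sqrt(3754 - 551) = sqrt(3203)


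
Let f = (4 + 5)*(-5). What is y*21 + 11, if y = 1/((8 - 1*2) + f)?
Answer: 136/13 ≈ 10.462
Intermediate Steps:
f = -45 (f = 9*(-5) = -45)
y = -1/39 (y = 1/((8 - 1*2) - 45) = 1/((8 - 2) - 45) = 1/(6 - 45) = 1/(-39) = -1/39 ≈ -0.025641)
y*21 + 11 = -1/39*21 + 11 = -7/13 + 11 = 136/13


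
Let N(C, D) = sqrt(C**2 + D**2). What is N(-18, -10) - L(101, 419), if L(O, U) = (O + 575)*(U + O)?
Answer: -351520 + 2*sqrt(106) ≈ -3.5150e+5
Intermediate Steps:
L(O, U) = (575 + O)*(O + U)
N(-18, -10) - L(101, 419) = sqrt((-18)**2 + (-10)**2) - (101**2 + 575*101 + 575*419 + 101*419) = sqrt(324 + 100) - (10201 + 58075 + 240925 + 42319) = sqrt(424) - 1*351520 = 2*sqrt(106) - 351520 = -351520 + 2*sqrt(106)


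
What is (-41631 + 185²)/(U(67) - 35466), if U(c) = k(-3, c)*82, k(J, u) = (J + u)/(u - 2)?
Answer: 240695/1150021 ≈ 0.20930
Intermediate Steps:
k(J, u) = (J + u)/(-2 + u)
U(c) = 82*(-3 + c)/(-2 + c) (U(c) = ((-3 + c)/(-2 + c))*82 = 82*(-3 + c)/(-2 + c))
(-41631 + 185²)/(U(67) - 35466) = (-41631 + 185²)/(82*(-3 + 67)/(-2 + 67) - 35466) = (-41631 + 34225)/(82*64/65 - 35466) = -7406/(82*(1/65)*64 - 35466) = -7406/(5248/65 - 35466) = -7406/(-2300042/65) = -7406*(-65/2300042) = 240695/1150021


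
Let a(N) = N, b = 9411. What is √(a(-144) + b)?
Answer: √9267 ≈ 96.265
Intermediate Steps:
√(a(-144) + b) = √(-144 + 9411) = √9267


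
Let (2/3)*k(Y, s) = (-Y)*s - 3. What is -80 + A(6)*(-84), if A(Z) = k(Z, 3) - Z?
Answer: 3070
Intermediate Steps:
k(Y, s) = -9/2 - 3*Y*s/2 (k(Y, s) = 3*((-Y)*s - 3)/2 = 3*(-Y*s - 3)/2 = 3*(-3 - Y*s)/2 = -9/2 - 3*Y*s/2)
A(Z) = -9/2 - 11*Z/2 (A(Z) = (-9/2 - 3/2*Z*3) - Z = (-9/2 - 9*Z/2) - Z = -9/2 - 11*Z/2)
-80 + A(6)*(-84) = -80 + (-9/2 - 11/2*6)*(-84) = -80 + (-9/2 - 33)*(-84) = -80 - 75/2*(-84) = -80 + 3150 = 3070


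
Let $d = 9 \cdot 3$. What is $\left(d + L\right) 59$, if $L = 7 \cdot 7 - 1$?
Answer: $4425$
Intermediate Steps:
$d = 27$
$L = 48$ ($L = 49 - 1 = 48$)
$\left(d + L\right) 59 = \left(27 + 48\right) 59 = 75 \cdot 59 = 4425$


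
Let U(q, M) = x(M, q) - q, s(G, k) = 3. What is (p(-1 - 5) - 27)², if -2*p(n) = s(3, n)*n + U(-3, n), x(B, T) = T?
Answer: 324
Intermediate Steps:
U(q, M) = 0 (U(q, M) = q - q = 0)
p(n) = -3*n/2 (p(n) = -(3*n + 0)/2 = -3*n/2)
(p(-1 - 5) - 27)² = (-3*(-1 - 5)/2 - 27)² = (-3/2*(-6) - 27)² = (9 - 27)² = (-18)² = 324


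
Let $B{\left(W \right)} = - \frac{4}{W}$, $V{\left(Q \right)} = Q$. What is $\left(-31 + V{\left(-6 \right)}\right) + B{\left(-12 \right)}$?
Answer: $- \frac{110}{3} \approx -36.667$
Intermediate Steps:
$\left(-31 + V{\left(-6 \right)}\right) + B{\left(-12 \right)} = \left(-31 - 6\right) - \frac{4}{-12} = -37 - - \frac{1}{3} = -37 + \frac{1}{3} = - \frac{110}{3}$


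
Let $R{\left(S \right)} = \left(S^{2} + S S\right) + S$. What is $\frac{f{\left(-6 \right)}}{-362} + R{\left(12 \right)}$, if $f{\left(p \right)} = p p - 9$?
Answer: $\frac{108573}{362} \approx 299.93$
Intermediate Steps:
$f{\left(p \right)} = -9 + p^{2}$ ($f{\left(p \right)} = p^{2} - 9 = -9 + p^{2}$)
$R{\left(S \right)} = S + 2 S^{2}$ ($R{\left(S \right)} = \left(S^{2} + S^{2}\right) + S = 2 S^{2} + S = S + 2 S^{2}$)
$\frac{f{\left(-6 \right)}}{-362} + R{\left(12 \right)} = \frac{-9 + \left(-6\right)^{2}}{-362} + 12 \left(1 + 2 \cdot 12\right) = \left(-9 + 36\right) \left(- \frac{1}{362}\right) + 12 \left(1 + 24\right) = 27 \left(- \frac{1}{362}\right) + 12 \cdot 25 = - \frac{27}{362} + 300 = \frac{108573}{362}$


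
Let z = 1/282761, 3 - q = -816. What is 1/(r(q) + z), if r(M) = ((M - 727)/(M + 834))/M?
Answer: 382803821127/27367819 ≈ 13987.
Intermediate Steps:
q = 819 (q = 3 - 1*(-816) = 3 + 816 = 819)
z = 1/282761 ≈ 3.5366e-6
r(M) = (-727 + M)/(M*(834 + M)) (r(M) = ((-727 + M)/(834 + M))/M = (-727 + M)/(M*(834 + M)))
1/(r(q) + z) = 1/((-727 + 819)/(819*(834 + 819)) + 1/282761) = 1/((1/819)*92/1653 + 1/282761) = 1/((1/819)*(1/1653)*92 + 1/282761) = 1/(92/1353807 + 1/282761) = 1/(27367819/382803821127) = 382803821127/27367819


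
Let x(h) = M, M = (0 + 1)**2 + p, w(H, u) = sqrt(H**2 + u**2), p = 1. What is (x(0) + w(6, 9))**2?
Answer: 121 + 12*sqrt(13) ≈ 164.27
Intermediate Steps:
M = 2 (M = (0 + 1)**2 + 1 = 1**2 + 1 = 1 + 1 = 2)
x(h) = 2
(x(0) + w(6, 9))**2 = (2 + sqrt(6**2 + 9**2))**2 = (2 + sqrt(36 + 81))**2 = (2 + sqrt(117))**2 = (2 + 3*sqrt(13))**2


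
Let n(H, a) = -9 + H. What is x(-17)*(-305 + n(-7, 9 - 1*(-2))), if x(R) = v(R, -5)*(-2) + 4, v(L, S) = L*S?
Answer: 53286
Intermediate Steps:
x(R) = 4 + 10*R (x(R) = (R*(-5))*(-2) + 4 = -5*R*(-2) + 4 = 10*R + 4 = 4 + 10*R)
x(-17)*(-305 + n(-7, 9 - 1*(-2))) = (4 + 10*(-17))*(-305 + (-9 - 7)) = (4 - 170)*(-305 - 16) = -166*(-321) = 53286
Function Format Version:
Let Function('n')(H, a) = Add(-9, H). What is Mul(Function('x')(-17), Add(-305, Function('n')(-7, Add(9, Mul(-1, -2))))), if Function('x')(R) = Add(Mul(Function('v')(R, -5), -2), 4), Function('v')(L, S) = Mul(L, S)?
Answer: 53286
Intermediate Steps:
Function('x')(R) = Add(4, Mul(10, R)) (Function('x')(R) = Add(Mul(Mul(R, -5), -2), 4) = Add(Mul(Mul(-5, R), -2), 4) = Add(Mul(10, R), 4) = Add(4, Mul(10, R)))
Mul(Function('x')(-17), Add(-305, Function('n')(-7, Add(9, Mul(-1, -2))))) = Mul(Add(4, Mul(10, -17)), Add(-305, Add(-9, -7))) = Mul(Add(4, -170), Add(-305, -16)) = Mul(-166, -321) = 53286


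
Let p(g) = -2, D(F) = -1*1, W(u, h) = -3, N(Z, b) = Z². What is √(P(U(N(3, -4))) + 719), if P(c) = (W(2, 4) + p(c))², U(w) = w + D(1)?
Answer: 2*√186 ≈ 27.276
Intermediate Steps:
D(F) = -1
U(w) = -1 + w (U(w) = w - 1 = -1 + w)
P(c) = 25 (P(c) = (-3 - 2)² = (-5)² = 25)
√(P(U(N(3, -4))) + 719) = √(25 + 719) = √744 = 2*√186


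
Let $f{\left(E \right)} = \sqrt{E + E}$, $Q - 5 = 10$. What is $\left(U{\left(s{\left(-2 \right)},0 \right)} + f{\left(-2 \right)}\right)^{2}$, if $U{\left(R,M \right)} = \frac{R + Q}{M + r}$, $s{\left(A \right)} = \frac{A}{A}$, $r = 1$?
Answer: $252 + 64 i \approx 252.0 + 64.0 i$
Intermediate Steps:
$Q = 15$ ($Q = 5 + 10 = 15$)
$s{\left(A \right)} = 1$
$f{\left(E \right)} = \sqrt{2} \sqrt{E}$ ($f{\left(E \right)} = \sqrt{2 E} = \sqrt{2} \sqrt{E}$)
$U{\left(R,M \right)} = \frac{15 + R}{1 + M}$ ($U{\left(R,M \right)} = \frac{R + 15}{M + 1} = \frac{15 + R}{1 + M}$)
$\left(U{\left(s{\left(-2 \right)},0 \right)} + f{\left(-2 \right)}\right)^{2} = \left(\frac{15 + 1}{1 + 0} + \sqrt{2} \sqrt{-2}\right)^{2} = \left(1^{-1} \cdot 16 + \sqrt{2} i \sqrt{2}\right)^{2} = \left(1 \cdot 16 + 2 i\right)^{2} = \left(16 + 2 i\right)^{2}$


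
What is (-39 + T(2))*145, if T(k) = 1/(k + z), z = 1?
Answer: -16820/3 ≈ -5606.7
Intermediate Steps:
T(k) = 1/(1 + k) (T(k) = 1/(k + 1) = 1/(1 + k))
(-39 + T(2))*145 = (-39 + 1/(1 + 2))*145 = (-39 + 1/3)*145 = -116/3*145 = -16820/3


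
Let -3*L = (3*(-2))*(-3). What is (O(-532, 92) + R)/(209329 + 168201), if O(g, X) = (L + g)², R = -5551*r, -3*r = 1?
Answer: 873883/1132590 ≈ 0.77158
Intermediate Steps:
r = -⅓ (r = -⅓*1 = -⅓ ≈ -0.33333)
R = 5551/3 (R = -5551*(-⅓) = 5551/3 ≈ 1850.3)
L = -6 (L = -3*(-2)*(-3)/3 = -(-2)*(-3) = -⅓*18 = -6)
O(g, X) = (-6 + g)²
(O(-532, 92) + R)/(209329 + 168201) = ((-6 - 532)² + 5551/3)/(209329 + 168201) = ((-538)² + 5551/3)/377530 = (289444 + 5551/3)*(1/377530) = (873883/3)*(1/377530) = 873883/1132590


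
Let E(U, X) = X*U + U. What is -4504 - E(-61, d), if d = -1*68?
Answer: -8591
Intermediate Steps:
d = -68
E(U, X) = U + U*X (E(U, X) = U*X + U = U + U*X)
-4504 - E(-61, d) = -4504 - (-61)*(1 - 68) = -4504 - (-61)*(-67) = -4504 - 1*4087 = -4504 - 4087 = -8591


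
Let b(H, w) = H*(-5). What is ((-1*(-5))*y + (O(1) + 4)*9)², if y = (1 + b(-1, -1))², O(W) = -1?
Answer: 42849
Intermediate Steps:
b(H, w) = -5*H
y = 36 (y = (1 - 5*(-1))² = (1 + 5)² = 6² = 36)
((-1*(-5))*y + (O(1) + 4)*9)² = (-1*(-5)*36 + (-1 + 4)*9)² = (5*36 + 3*9)² = (180 + 27)² = 207² = 42849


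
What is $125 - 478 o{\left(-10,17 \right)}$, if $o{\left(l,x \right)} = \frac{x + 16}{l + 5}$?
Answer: $\frac{16399}{5} \approx 3279.8$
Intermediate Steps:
$o{\left(l,x \right)} = \frac{16 + x}{5 + l}$
$125 - 478 o{\left(-10,17 \right)} = 125 - 478 \frac{16 + 17}{5 - 10} = 125 - 478 \frac{1}{-5} \cdot 33 = 125 - 478 \left(\left(- \frac{1}{5}\right) 33\right) = 125 - - \frac{15774}{5} = 125 + \frac{15774}{5} = \frac{16399}{5}$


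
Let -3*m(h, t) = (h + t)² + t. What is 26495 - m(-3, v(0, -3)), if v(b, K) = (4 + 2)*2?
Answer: 26526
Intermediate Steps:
v(b, K) = 12 (v(b, K) = 6*2 = 12)
m(h, t) = -t/3 - (h + t)²/3 (m(h, t) = -((h + t)² + t)/3 = -(t + (h + t)²)/3 = -t/3 - (h + t)²/3)
26495 - m(-3, v(0, -3)) = 26495 - (-⅓*12 - (-3 + 12)²/3) = 26495 - (-4 - ⅓*9²) = 26495 - (-4 - ⅓*81) = 26495 - (-4 - 27) = 26495 - 1*(-31) = 26495 + 31 = 26526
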